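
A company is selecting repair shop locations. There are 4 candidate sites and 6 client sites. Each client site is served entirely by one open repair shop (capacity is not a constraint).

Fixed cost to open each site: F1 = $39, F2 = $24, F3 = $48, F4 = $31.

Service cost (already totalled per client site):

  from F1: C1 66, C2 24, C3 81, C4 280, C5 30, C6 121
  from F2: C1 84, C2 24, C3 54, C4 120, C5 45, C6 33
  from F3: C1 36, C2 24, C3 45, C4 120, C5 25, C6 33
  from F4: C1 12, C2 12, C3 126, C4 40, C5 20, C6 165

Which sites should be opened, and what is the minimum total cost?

For any fixed open set, each client site goes to its cheapest open site; total = fixed + service.
{F2, F4}: C1→F4 12, C2→F4 12, C3→F2 54, C4→F4 40, C5→F4 20, C6→F2 33. Service 171; fixed 55; total 226.
{F3, F4}: C1→F4 12, C2→F4 12, C3→F3 45, C4→F4 40, C5→F4 20, C6→F3 33. Service 162; fixed 79; total 241.
{F1, F2, F4}: C1→F4 12, C2→F4 12, C3→F2 54, C4→F4 40, C5→F4 20, C6→F2 33. Service 171; fixed 94; total 265.
{F1, F2, F3, F4}: C1→F4 12, C2→F4 12, C3→F3 45, C4→F4 40, C5→F4 20, C6→F2 33. Service 162; fixed 142; total 304.
(All 15 nonempty subsets were checked; F2 and F4 is lowest.)

Open F2 and F4; minimum total cost 226.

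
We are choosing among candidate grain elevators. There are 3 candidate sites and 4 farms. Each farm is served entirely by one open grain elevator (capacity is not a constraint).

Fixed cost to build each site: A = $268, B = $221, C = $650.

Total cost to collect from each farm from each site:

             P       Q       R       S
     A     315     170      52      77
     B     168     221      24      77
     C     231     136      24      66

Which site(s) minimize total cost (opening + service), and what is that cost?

For any fixed open set, each farm goes to its cheapest open site; total = fixed + service.
{B}: P→B 168, Q→B 221, R→B 24, S→B 77. Service 490; fixed 221; total 711.
{A}: P→A 315, Q→A 170, R→A 52, S→A 77. Service 614; fixed 268; total 882.
{A, B}: P→B 168, Q→A 170, R→B 24, S→A 77. Service 439; fixed 489; total 928.
{A, B, C}: service 394 + fixed 1139 = 1533
No other subset beats 711.

Open B only; minimum total cost 711.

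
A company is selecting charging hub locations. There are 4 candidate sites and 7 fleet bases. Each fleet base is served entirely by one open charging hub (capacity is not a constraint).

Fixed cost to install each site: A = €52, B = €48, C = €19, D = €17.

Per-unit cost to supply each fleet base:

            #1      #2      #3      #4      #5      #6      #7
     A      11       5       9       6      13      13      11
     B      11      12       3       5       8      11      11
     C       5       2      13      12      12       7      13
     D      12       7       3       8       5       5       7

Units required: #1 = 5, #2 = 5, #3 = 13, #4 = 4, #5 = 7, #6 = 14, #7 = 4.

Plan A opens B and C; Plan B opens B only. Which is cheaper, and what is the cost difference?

Plan A: {B, C}: #1→C 5·5=25, #2→C 2·5=10, #3→B 3·13=39, #4→B 5·4=20, #5→B 8·7=56, #6→C 7·14=98, #7→B 11·4=44. Service 292; fixed 67; total 359.
Plan B: {B}: #1→B 11·5=55, #2→B 12·5=60, #3→B 3·13=39, #4→B 5·4=20, #5→B 8·7=56, #6→B 11·14=154, #7→B 11·4=44. Service 428; fixed 48; total 476.
Difference: |359 − 476| = 117.

Plan A is cheaper by 117.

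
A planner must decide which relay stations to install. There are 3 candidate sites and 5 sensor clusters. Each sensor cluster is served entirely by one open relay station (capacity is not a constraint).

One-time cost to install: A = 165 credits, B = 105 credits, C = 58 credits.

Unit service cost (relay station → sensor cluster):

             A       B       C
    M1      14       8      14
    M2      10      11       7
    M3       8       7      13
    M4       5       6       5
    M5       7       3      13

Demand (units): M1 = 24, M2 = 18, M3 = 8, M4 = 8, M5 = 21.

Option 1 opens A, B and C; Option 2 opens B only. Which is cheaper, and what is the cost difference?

Option 2 is cheaper by 143.

Option 1: {A, B, C}: M1→B 8·24=192, M2→C 7·18=126, M3→B 7·8=56, M4→A 5·8=40, M5→B 3·21=63. Service 477; fixed 328; total 805.
Option 2: {B}: M1→B 8·24=192, M2→B 11·18=198, M3→B 7·8=56, M4→B 6·8=48, M5→B 3·21=63. Service 557; fixed 105; total 662.
Difference: |805 − 662| = 143.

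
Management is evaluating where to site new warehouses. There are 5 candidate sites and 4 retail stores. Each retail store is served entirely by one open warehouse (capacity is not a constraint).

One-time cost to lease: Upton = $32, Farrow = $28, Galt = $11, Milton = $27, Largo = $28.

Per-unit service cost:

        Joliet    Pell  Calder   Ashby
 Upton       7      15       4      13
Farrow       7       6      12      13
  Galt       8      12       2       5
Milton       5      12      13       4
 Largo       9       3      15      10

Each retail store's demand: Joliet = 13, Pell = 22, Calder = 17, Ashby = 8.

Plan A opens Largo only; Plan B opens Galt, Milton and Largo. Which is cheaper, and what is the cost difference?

Plan B is cheaper by 283.

Plan A: {Largo}: Joliet→Largo 9·13=117, Pell→Largo 3·22=66, Calder→Largo 15·17=255, Ashby→Largo 10·8=80. Service 518; fixed 28; total 546.
Plan B: {Galt, Milton, Largo}: Joliet→Milton 5·13=65, Pell→Largo 3·22=66, Calder→Galt 2·17=34, Ashby→Milton 4·8=32. Service 197; fixed 66; total 263.
Difference: |546 − 263| = 283.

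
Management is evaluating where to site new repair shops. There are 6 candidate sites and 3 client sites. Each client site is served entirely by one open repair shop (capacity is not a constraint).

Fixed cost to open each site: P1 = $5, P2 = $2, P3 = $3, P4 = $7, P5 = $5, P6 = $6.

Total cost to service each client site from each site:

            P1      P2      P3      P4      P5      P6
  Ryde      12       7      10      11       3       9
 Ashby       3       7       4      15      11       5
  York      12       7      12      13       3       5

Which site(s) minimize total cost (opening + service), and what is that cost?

For any fixed open set, each client site goes to its cheapest open site; total = fixed + service.
{P3, P5}: Ryde→P5 3, Ashby→P3 4, York→P5 3. Service 10; fixed 8; total 18.
{P1, P5}: service 9 + fixed 10 = 19
{P2, P3, P5}: service 10 + fixed 10 = 20
{P1, P2, P3, P4, P5, P6}: Ryde→P5 3, Ashby→P1 3, York→P5 3. Service 9; fixed 28; total 37.
No other subset beats 18.

Open P3 and P5; minimum total cost 18.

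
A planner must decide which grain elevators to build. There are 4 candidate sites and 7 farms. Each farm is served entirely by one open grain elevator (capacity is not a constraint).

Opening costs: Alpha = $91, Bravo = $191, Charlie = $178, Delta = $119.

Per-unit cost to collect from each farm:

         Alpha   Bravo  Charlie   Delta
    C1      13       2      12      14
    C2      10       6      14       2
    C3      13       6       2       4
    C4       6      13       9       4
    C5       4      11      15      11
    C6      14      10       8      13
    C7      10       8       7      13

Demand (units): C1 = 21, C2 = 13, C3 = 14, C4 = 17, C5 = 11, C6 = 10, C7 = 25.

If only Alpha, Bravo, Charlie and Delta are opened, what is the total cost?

Each farm is assigned to its cheapest site among the open ones.
{Alpha, Bravo, Charlie, Delta}: C1→Bravo 2·21=42, C2→Delta 2·13=26, C3→Charlie 2·14=28, C4→Delta 4·17=68, C5→Alpha 4·11=44, C6→Charlie 8·10=80, C7→Charlie 7·25=175. Service 463; fixed 579; total 1042.

Total cost: 1042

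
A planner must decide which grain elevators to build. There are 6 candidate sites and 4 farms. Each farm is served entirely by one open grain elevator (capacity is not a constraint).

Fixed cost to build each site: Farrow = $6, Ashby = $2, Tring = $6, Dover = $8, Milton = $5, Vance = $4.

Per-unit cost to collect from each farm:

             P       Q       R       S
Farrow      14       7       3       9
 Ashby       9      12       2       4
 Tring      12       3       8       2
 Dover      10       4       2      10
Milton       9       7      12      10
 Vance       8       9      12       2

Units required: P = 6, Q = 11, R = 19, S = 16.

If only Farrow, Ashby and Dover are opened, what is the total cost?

Total cost: 216

Each farm is assigned to its cheapest site among the open ones.
{Farrow, Ashby, Dover}: P→Ashby 9·6=54, Q→Dover 4·11=44, R→Ashby 2·19=38, S→Ashby 4·16=64. Service 200; fixed 16; total 216.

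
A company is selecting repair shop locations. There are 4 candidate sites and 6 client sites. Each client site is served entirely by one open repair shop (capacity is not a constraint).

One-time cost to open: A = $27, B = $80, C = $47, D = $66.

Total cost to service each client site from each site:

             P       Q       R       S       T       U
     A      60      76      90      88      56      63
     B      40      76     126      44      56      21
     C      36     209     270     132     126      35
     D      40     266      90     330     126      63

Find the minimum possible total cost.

For any fixed open set, each client site goes to its cheapest open site; total = fixed + service.
{A, B}: P→B 40, Q→A 76, R→A 90, S→B 44, T→A 56, U→B 21. Service 327; fixed 107; total 434.
{B}: service 363 + fixed 80 = 443
{A, C}: service 381 + fixed 74 = 455
{A, B, C, D}: P→C 36, Q→A 76, R→A 90, S→B 44, T→A 56, U→B 21. Service 323; fixed 220; total 543.
(All 15 nonempty subsets were checked; A and B is lowest.)

Minimum total cost: 434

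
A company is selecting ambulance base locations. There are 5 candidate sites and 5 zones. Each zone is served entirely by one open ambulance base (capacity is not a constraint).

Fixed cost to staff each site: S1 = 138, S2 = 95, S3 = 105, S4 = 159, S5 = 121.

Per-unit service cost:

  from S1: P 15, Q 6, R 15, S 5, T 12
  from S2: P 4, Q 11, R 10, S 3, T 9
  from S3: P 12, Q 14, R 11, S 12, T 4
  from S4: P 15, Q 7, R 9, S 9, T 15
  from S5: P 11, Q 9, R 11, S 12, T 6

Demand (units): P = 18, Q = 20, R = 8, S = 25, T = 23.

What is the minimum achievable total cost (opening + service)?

Minimum total cost: 739

For any fixed open set, each zone goes to its cheapest open site; total = fixed + service.
{S2, S3}: P→S2 4·18=72, Q→S2 11·20=220, R→S2 10·8=80, S→S2 3·25=75, T→S3 4·23=92. Service 539; fixed 200; total 739.
{S2}: service 654 + fixed 95 = 749
{S2, S5}: service 545 + fixed 216 = 761
{S1, S2, S3, S4, S5}: service 431 + fixed 618 = 1049
No other subset beats 739.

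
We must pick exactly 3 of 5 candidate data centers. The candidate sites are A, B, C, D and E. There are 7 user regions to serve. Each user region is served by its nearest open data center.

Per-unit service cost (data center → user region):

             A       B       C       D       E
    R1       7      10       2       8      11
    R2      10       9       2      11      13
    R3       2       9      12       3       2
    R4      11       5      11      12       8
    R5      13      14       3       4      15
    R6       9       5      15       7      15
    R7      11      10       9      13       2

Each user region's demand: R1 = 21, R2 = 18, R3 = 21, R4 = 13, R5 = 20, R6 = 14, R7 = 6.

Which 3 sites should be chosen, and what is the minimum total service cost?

With exactly 3 open, each user region uses its cheapest among the chosen.
{B, C, E}: R1→C 2·21=42, R2→C 2·18=36, R3→E 2·21=42, R4→B 5·13=65, R5→C 3·20=60, R6→B 5·14=70, R7→E 2·6=12. Service cost 327.
{A, B, C}: service cost 369
{B, C, D}: service cost 390
Among all 10 size-3 choices, {B, C, E} is lowest.

Choose B, C and E; total service cost 327.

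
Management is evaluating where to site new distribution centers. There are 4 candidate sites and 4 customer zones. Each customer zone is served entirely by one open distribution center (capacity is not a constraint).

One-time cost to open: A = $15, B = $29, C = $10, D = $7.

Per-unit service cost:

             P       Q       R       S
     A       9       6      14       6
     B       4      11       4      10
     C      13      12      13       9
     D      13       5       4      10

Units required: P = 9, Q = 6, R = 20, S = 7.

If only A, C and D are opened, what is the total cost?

Each customer zone is assigned to its cheapest site among the open ones.
{A, C, D}: P→A 9·9=81, Q→D 5·6=30, R→D 4·20=80, S→A 6·7=42. Service 233; fixed 32; total 265.

Total cost: 265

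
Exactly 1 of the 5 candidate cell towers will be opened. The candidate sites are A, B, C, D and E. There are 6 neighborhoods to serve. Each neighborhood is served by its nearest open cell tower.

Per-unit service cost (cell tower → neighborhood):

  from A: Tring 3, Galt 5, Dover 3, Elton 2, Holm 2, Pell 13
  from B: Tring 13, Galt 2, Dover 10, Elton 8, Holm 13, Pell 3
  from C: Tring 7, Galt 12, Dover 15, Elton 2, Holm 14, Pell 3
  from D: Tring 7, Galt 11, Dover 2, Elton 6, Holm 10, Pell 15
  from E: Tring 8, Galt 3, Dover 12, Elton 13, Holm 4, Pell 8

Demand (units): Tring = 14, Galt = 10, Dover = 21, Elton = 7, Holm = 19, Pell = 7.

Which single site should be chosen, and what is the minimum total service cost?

With exactly 1 open, each neighborhood uses its cheapest among the chosen.
{A}: Tring→A 3·14=42, Galt→A 5·10=50, Dover→A 3·21=63, Elton→A 2·7=14, Holm→A 2·19=38, Pell→A 13·7=91. Service cost 298.
{D}: service cost 587
{E}: service cost 617
Among all 5 size-1 choices, {A} is lowest.

Choose A only; total service cost 298.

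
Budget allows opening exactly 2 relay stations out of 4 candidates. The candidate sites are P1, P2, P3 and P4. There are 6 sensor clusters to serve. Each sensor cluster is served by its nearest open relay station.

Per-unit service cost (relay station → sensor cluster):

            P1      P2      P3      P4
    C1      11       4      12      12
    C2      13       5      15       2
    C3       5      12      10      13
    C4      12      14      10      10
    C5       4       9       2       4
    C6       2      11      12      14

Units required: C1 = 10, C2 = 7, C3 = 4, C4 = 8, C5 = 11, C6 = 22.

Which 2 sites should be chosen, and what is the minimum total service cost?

With exactly 2 open, each sensor cluster uses its cheapest among the chosen.
{P1, P2}: C1→P2 4·10=40, C2→P2 5·7=35, C3→P1 5·4=20, C4→P1 12·8=96, C5→P1 4·11=44, C6→P1 2·22=44. Service cost 279.
{P1, P4}: service cost 312
{P1, P3}: service cost 367
Among all 6 size-2 choices, {P1, P2} is lowest.

Choose P1 and P2; total service cost 279.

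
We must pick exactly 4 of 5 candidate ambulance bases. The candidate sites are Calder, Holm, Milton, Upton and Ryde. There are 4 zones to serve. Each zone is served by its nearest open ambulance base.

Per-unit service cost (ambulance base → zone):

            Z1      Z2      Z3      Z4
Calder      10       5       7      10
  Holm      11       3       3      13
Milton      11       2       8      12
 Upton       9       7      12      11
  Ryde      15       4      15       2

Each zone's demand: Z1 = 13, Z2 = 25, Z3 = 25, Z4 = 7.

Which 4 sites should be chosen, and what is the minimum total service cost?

With exactly 4 open, each zone uses its cheapest among the chosen.
{Holm, Milton, Upton, Ryde}: Z1→Upton 9·13=117, Z2→Milton 2·25=50, Z3→Holm 3·25=75, Z4→Ryde 2·7=14. Service cost 256.
{Calder, Holm, Milton, Ryde}: service cost 269
{Calder, Holm, Upton, Ryde}: service cost 281
Among all 5 size-4 choices, {Holm, Milton, Upton, Ryde} is lowest.

Choose Holm, Milton, Upton and Ryde; total service cost 256.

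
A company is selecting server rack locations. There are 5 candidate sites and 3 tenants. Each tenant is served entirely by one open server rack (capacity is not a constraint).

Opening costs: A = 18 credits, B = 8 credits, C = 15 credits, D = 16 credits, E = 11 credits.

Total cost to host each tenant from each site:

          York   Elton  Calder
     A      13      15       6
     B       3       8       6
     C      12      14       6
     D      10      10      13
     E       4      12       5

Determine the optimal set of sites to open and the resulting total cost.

Open B only; minimum total cost 25.

For any fixed open set, each tenant goes to its cheapest open site; total = fixed + service.
{B}: York→B 3, Elton→B 8, Calder→B 6. Service 17; fixed 8; total 25.
{E}: service 21 + fixed 11 = 32
{B, E}: service 16 + fixed 19 = 35
{A, B, C, D, E}: service 16 + fixed 68 = 84
No other subset beats 25.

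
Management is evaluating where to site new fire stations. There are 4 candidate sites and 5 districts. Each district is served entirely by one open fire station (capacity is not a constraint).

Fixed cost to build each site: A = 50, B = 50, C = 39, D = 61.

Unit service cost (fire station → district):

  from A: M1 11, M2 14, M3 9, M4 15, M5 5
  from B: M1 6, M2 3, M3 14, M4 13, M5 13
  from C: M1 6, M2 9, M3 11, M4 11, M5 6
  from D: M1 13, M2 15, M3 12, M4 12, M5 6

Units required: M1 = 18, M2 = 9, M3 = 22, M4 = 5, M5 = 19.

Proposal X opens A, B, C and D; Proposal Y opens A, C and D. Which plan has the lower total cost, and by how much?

Proposal X is cheaper by 4.

Proposal X: {A, B, C, D}: M1→B 6·18=108, M2→B 3·9=27, M3→A 9·22=198, M4→C 11·5=55, M5→A 5·19=95. Service 483; fixed 200; total 683.
Proposal Y: {A, C, D}: M1→C 6·18=108, M2→C 9·9=81, M3→A 9·22=198, M4→C 11·5=55, M5→A 5·19=95. Service 537; fixed 150; total 687.
Difference: |683 − 687| = 4.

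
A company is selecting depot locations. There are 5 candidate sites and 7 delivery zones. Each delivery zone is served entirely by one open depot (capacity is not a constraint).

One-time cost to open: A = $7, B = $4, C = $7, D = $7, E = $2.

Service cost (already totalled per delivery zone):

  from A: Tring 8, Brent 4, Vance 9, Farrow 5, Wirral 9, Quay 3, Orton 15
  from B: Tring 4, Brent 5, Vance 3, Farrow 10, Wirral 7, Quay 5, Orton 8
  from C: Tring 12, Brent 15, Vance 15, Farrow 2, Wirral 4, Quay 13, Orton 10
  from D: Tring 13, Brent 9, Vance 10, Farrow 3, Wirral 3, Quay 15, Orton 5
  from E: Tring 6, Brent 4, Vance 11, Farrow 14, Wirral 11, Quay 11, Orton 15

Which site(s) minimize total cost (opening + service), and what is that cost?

Open B and D; minimum total cost 39.

For any fixed open set, each delivery zone goes to its cheapest open site; total = fixed + service.
{B, D}: Tring→B 4, Brent→B 5, Vance→B 3, Farrow→D 3, Wirral→D 3, Quay→B 5, Orton→D 5. Service 28; fixed 11; total 39.
{B, D, E}: Tring→B 4, Brent→E 4, Vance→B 3, Farrow→D 3, Wirral→D 3, Quay→B 5, Orton→D 5. Service 27; fixed 13; total 40.
{B, C}: service 31 + fixed 11 = 42
{A, B, C, D, E}: Tring→B 4, Brent→A 4, Vance→B 3, Farrow→C 2, Wirral→D 3, Quay→A 3, Orton→D 5. Service 24; fixed 27; total 51.
No other subset beats 39.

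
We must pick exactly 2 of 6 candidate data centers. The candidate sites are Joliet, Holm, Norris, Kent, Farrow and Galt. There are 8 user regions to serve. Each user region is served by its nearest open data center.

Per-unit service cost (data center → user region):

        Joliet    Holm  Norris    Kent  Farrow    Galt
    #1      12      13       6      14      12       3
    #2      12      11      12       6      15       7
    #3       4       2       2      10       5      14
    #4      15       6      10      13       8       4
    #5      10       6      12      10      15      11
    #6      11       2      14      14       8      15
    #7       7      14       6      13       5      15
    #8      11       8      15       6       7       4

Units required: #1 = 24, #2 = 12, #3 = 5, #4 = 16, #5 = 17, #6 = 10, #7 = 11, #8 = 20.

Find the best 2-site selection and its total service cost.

With exactly 2 open, each user region uses its cheapest among the chosen.
{Holm, Galt}: #1→Galt 3·24=72, #2→Galt 7·12=84, #3→Holm 2·5=10, #4→Galt 4·16=64, #5→Holm 6·17=102, #6→Holm 2·10=20, #7→Holm 14·11=154, #8→Galt 4·20=80. Service cost 586.
{Farrow, Galt}: service cost 647
{Joliet, Galt}: service cost 677
Among all 15 size-2 choices, {Holm, Galt} is lowest.

Choose Holm and Galt; total service cost 586.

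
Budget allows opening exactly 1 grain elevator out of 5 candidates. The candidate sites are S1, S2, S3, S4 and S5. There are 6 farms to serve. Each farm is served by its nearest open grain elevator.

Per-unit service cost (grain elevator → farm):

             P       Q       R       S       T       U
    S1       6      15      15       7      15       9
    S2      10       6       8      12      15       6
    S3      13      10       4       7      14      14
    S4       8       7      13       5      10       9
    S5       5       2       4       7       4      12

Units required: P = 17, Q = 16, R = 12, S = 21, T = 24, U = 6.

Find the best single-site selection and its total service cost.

With exactly 1 open, each farm uses its cheapest among the chosen.
{S5}: P→S5 5·17=85, Q→S5 2·16=32, R→S5 4·12=48, S→S5 7·21=147, T→S5 4·24=96, U→S5 12·6=72. Service cost 480.
{S4}: service cost 803
{S3}: service cost 996
Among all 5 size-1 choices, {S5} is lowest.

Choose S5 only; total service cost 480.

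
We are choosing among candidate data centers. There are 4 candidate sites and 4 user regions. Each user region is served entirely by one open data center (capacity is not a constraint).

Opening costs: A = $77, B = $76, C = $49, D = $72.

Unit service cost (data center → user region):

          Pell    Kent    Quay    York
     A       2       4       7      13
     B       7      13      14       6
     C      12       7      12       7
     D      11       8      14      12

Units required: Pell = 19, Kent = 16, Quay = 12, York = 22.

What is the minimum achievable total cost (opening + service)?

Minimum total cost: 466

For any fixed open set, each user region goes to its cheapest open site; total = fixed + service.
{A, C}: Pell→A 2·19=38, Kent→A 4·16=64, Quay→A 7·12=84, York→C 7·22=154. Service 340; fixed 126; total 466.
{A, B}: Pell→A 2·19=38, Kent→A 4·16=64, Quay→A 7·12=84, York→B 6·22=132. Service 318; fixed 153; total 471.
{A, B, C}: service 318 + fixed 202 = 520
{A, B, C, D}: Pell→A 2·19=38, Kent→A 4·16=64, Quay→A 7·12=84, York→B 6·22=132. Service 318; fixed 274; total 592.
No other subset beats 466.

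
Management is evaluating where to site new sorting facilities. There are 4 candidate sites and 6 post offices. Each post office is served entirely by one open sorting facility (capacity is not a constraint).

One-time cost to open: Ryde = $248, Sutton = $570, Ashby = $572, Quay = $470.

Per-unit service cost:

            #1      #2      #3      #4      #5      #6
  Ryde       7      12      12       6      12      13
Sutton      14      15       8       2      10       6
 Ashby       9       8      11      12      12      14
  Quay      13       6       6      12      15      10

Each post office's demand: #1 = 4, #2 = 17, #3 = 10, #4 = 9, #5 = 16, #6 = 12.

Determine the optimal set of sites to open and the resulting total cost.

For any fixed open set, each post office goes to its cheapest open site; total = fixed + service.
{Ryde}: #1→Ryde 7·4=28, #2→Ryde 12·17=204, #3→Ryde 12·10=120, #4→Ryde 6·9=54, #5→Ryde 12·16=192, #6→Ryde 13·12=156. Service 754; fixed 248; total 1002.
{Quay}: #1→Quay 13·4=52, #2→Quay 6·17=102, #3→Quay 6·10=60, #4→Quay 12·9=108, #5→Quay 15·16=240, #6→Quay 10·12=120. Service 682; fixed 470; total 1152.
{Sutton}: #1→Sutton 14·4=56, #2→Sutton 15·17=255, #3→Sutton 8·10=80, #4→Sutton 2·9=18, #5→Sutton 10·16=160, #6→Sutton 6·12=72. Service 641; fixed 570; total 1211.
{Ryde, Sutton, Ashby, Quay}: service 440 + fixed 1860 = 2300
No other subset beats 1002.

Open Ryde only; minimum total cost 1002.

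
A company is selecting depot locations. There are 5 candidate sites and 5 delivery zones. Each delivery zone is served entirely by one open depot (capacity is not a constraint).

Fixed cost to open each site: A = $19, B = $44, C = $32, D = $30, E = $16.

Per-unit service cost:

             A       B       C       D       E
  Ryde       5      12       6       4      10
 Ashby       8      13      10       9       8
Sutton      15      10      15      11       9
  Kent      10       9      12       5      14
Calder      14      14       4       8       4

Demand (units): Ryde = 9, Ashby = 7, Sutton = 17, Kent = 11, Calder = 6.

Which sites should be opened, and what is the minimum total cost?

For any fixed open set, each delivery zone goes to its cheapest open site; total = fixed + service.
{D, E}: Ryde→D 4·9=36, Ashby→E 8·7=56, Sutton→E 9·17=153, Kent→D 5·11=55, Calder→E 4·6=24. Service 324; fixed 46; total 370.
{A, D, E}: Ryde→D 4·9=36, Ashby→A 8·7=56, Sutton→E 9·17=153, Kent→D 5·11=55, Calder→E 4·6=24. Service 324; fixed 65; total 389.
{C, D, E}: service 324 + fixed 78 = 402
{A, B, C, D, E}: service 324 + fixed 141 = 465
No other subset beats 370.

Open D and E; minimum total cost 370.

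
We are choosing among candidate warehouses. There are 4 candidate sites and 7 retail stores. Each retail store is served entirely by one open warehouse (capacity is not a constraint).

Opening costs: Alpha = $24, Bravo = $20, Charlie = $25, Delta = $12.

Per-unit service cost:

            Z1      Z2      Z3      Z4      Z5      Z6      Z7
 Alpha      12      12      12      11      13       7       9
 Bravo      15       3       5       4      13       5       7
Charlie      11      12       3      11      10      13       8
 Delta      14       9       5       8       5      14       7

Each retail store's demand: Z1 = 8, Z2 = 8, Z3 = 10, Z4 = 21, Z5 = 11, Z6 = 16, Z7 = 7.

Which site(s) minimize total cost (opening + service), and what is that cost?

Open Bravo, Charlie and Delta; minimum total cost 467.

For any fixed open set, each retail store goes to its cheapest open site; total = fixed + service.
{Bravo, Charlie, Delta}: Z1→Charlie 11·8=88, Z2→Bravo 3·8=24, Z3→Charlie 3·10=30, Z4→Bravo 4·21=84, Z5→Delta 5·11=55, Z6→Bravo 5·16=80, Z7→Bravo 7·7=49. Service 410; fixed 57; total 467.
{Bravo, Delta}: service 454 + fixed 32 = 486
{Alpha, Bravo, Charlie, Delta}: service 410 + fixed 81 = 491
{Delta}: service 730 + fixed 12 = 742
No other subset beats 467.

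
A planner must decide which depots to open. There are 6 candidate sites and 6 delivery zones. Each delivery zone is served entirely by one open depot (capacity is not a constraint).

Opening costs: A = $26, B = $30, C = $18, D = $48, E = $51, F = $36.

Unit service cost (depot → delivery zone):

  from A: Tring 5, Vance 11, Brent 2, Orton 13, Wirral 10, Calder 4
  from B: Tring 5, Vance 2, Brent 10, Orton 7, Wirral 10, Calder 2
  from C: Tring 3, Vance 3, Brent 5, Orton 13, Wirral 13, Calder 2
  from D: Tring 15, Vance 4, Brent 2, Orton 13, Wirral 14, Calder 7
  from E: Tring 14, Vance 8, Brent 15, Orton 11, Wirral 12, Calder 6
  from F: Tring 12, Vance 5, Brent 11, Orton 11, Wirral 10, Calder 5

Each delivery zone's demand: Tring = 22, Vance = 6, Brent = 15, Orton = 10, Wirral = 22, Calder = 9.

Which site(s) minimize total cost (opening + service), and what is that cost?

Open A, B and C; minimum total cost 490.

For any fixed open set, each delivery zone goes to its cheapest open site; total = fixed + service.
{A, B, C}: Tring→C 3·22=66, Vance→B 2·6=12, Brent→A 2·15=30, Orton→B 7·10=70, Wirral→A 10·22=220, Calder→B 2·9=18. Service 416; fixed 74; total 490.
{B, C}: Tring→C 3·22=66, Vance→B 2·6=12, Brent→C 5·15=75, Orton→B 7·10=70, Wirral→B 10·22=220, Calder→B 2·9=18. Service 461; fixed 48; total 509.
{B, C, D}: Tring→C 3·22=66, Vance→B 2·6=12, Brent→D 2·15=30, Orton→B 7·10=70, Wirral→B 10·22=220, Calder→B 2·9=18. Service 416; fixed 96; total 512.
{A, B, C, D, E, F}: Tring→C 3·22=66, Vance→B 2·6=12, Brent→A 2·15=30, Orton→B 7·10=70, Wirral→A 10·22=220, Calder→B 2·9=18. Service 416; fixed 209; total 625.
No other subset beats 490.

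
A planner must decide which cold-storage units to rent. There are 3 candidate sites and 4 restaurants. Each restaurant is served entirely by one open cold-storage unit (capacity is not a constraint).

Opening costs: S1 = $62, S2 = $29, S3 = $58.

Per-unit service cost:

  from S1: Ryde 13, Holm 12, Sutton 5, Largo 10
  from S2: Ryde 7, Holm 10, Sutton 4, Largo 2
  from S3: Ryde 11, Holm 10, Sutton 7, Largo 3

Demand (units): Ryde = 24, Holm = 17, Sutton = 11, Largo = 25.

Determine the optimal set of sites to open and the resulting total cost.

Open S2 only; minimum total cost 461.

For any fixed open set, each restaurant goes to its cheapest open site; total = fixed + service.
{S2}: Ryde→S2 7·24=168, Holm→S2 10·17=170, Sutton→S2 4·11=44, Largo→S2 2·25=50. Service 432; fixed 29; total 461.
{S2, S3}: Ryde→S2 7·24=168, Holm→S2 10·17=170, Sutton→S2 4·11=44, Largo→S2 2·25=50. Service 432; fixed 87; total 519.
{S1, S2}: service 432 + fixed 91 = 523
{S1, S2, S3}: service 432 + fixed 149 = 581
No other subset beats 461.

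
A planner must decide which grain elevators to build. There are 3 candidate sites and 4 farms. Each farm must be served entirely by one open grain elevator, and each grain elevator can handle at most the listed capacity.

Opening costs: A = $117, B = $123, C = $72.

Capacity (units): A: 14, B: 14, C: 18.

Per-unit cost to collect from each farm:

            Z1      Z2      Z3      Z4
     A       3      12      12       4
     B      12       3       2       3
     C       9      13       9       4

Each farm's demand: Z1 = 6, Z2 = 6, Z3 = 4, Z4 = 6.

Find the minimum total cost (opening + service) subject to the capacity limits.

Minimum total cost: 299

Open {B, C}: Z1→C 9·6=54, Z2→B 3·6=18, Z3→B 2·4=8, Z4→C 4·6=24.
Loads: B carries 10/14, C carries 12/18. Service 104; fixed 195; total 299.
Next best feasible plan costs 308.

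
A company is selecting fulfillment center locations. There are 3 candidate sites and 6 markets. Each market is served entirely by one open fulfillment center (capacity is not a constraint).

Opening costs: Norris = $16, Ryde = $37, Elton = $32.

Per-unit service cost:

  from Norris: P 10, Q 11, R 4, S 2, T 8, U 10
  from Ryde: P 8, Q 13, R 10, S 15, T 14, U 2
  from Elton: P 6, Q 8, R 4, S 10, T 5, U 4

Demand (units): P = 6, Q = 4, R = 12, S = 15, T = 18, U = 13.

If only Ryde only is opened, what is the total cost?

Each market is assigned to its cheapest site among the open ones.
{Ryde}: P→Ryde 8·6=48, Q→Ryde 13·4=52, R→Ryde 10·12=120, S→Ryde 15·15=225, T→Ryde 14·18=252, U→Ryde 2·13=26. Service 723; fixed 37; total 760.

Total cost: 760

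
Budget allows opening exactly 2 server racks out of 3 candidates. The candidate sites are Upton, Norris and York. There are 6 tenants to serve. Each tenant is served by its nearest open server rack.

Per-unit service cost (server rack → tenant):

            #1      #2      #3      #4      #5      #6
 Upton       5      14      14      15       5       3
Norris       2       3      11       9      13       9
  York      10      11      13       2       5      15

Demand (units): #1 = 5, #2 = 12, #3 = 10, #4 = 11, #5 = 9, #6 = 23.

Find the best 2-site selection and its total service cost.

With exactly 2 open, each tenant uses its cheapest among the chosen.
{Upton, Norris}: #1→Norris 2·5=10, #2→Norris 3·12=36, #3→Norris 11·10=110, #4→Norris 9·11=99, #5→Upton 5·9=45, #6→Upton 3·23=69. Service cost 369.
{Upton, York}: service cost 423
{Norris, York}: service cost 430
Among all 3 size-2 choices, {Upton, Norris} is lowest.

Choose Upton and Norris; total service cost 369.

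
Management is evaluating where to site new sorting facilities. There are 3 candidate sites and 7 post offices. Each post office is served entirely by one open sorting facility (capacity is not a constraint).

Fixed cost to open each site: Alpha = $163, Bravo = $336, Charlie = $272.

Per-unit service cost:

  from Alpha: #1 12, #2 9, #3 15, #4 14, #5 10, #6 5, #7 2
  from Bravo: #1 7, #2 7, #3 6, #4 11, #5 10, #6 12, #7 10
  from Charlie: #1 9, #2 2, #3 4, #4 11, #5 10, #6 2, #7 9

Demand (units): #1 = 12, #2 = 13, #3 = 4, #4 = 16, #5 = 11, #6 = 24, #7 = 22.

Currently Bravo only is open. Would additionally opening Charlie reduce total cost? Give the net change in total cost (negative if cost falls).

Yes — net change −63 (cost falls by 63).

Current service cost with {Bravo}: 993.
Adding Charlie: each post office re-picks its cheapest; new service cost 658, saving 335.
Extra fixed cost: 272. Net change = 272 − 335 = -63.
(Totals: 1329 → 1266.)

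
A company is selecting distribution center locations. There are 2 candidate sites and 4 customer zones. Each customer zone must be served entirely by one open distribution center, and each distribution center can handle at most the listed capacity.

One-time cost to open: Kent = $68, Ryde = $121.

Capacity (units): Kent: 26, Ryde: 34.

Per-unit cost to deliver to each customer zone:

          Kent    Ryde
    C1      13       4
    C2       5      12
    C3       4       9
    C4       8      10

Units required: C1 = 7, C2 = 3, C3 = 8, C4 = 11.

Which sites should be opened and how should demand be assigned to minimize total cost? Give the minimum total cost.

Open {Kent, Ryde}: C1→Ryde 4·7=28, C2→Kent 5·3=15, C3→Kent 4·8=32, C4→Kent 8·11=88.
Loads: Kent carries 22/26, Ryde carries 7/34. Service 163; fixed 189; total 352.
Next best feasible plan costs 367.

Minimum total cost: 352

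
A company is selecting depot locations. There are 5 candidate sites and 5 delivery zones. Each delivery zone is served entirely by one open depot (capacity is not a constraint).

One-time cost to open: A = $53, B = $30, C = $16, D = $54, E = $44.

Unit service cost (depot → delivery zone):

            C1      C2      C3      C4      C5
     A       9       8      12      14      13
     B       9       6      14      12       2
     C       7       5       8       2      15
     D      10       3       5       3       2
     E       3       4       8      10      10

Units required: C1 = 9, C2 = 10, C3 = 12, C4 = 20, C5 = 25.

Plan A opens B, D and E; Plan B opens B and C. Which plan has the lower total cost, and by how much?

Plan A: {B, D, E}: C1→E 3·9=27, C2→D 3·10=30, C3→D 5·12=60, C4→D 3·20=60, C5→B 2·25=50. Service 227; fixed 128; total 355.
Plan B: {B, C}: C1→C 7·9=63, C2→C 5·10=50, C3→C 8·12=96, C4→C 2·20=40, C5→B 2·25=50. Service 299; fixed 46; total 345.
Difference: |355 − 345| = 10.

Plan B is cheaper by 10.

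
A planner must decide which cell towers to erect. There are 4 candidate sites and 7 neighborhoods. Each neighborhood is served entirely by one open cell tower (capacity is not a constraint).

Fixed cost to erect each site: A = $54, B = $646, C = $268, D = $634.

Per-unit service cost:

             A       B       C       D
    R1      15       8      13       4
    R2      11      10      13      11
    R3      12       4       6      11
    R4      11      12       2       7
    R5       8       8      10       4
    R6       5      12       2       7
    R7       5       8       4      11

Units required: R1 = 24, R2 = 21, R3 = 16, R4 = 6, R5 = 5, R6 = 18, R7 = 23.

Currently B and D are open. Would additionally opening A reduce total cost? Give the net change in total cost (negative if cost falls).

Yes — net change −51 (cost falls by 51).

Current service cost with {B, D}: 742.
Adding A: each neighborhood re-picks its cheapest; new service cost 637, saving 105.
Extra fixed cost: 54. Net change = 54 − 105 = -51.
(Totals: 2022 → 1971.)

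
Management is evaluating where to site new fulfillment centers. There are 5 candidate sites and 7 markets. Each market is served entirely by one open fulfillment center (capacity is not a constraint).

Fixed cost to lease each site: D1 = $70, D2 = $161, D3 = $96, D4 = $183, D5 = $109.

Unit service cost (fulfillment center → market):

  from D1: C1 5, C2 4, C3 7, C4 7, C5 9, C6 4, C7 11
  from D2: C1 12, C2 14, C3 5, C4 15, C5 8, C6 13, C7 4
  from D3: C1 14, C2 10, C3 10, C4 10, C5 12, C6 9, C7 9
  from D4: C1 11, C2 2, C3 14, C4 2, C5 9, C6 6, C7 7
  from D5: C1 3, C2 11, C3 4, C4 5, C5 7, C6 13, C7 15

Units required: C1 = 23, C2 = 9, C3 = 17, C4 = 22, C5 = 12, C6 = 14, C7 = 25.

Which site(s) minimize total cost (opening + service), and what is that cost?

For any fixed open set, each market goes to its cheapest open site; total = fixed + service.
{D4, D5}: C1→D5 3·23=69, C2→D4 2·9=18, C3→D5 4·17=68, C4→D4 2·22=44, C5→D5 7·12=84, C6→D4 6·14=84, C7→D4 7·25=175. Service 542; fixed 292; total 834.
{D1, D2, D5}: service 523 + fixed 340 = 863
{D1, D2}: C1→D1 5·23=115, C2→D1 4·9=36, C3→D2 5·17=85, C4→D1 7·22=154, C5→D2 8·12=96, C6→D1 4·14=56, C7→D2 4·25=100. Service 642; fixed 231; total 873.
{D1, D2, D3, D4, D5}: service 439 + fixed 619 = 1058
No other subset beats 834.

Open D4 and D5; minimum total cost 834.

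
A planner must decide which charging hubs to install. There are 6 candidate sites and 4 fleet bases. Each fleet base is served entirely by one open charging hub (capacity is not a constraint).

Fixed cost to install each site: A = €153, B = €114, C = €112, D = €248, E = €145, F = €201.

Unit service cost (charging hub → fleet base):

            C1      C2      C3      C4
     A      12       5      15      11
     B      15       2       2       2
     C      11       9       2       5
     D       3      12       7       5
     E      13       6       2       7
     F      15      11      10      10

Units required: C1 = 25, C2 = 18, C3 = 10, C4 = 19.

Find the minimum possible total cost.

For any fixed open set, each fleet base goes to its cheapest open site; total = fixed + service.
{B, D}: C1→D 3·25=75, C2→B 2·18=36, C3→B 2·10=20, C4→B 2·19=38. Service 169; fixed 362; total 531.
{B}: service 469 + fixed 114 = 583
{B, C}: C1→C 11·25=275, C2→B 2·18=36, C3→B 2·10=20, C4→B 2·19=38. Service 369; fixed 226; total 595.
{A, B, C, D, E, F}: service 169 + fixed 973 = 1142
No other subset beats 531.

Minimum total cost: 531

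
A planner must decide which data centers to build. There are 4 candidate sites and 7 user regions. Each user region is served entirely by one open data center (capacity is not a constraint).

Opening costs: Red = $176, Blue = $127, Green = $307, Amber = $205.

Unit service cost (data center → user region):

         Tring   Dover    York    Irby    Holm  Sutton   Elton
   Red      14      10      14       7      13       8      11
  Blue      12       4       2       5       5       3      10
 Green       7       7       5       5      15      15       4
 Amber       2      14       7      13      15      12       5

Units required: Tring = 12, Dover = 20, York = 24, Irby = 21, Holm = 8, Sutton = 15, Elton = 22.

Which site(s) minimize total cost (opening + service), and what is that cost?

For any fixed open set, each user region goes to its cheapest open site; total = fixed + service.
{Blue, Amber}: Tring→Amber 2·12=24, Dover→Blue 4·20=80, York→Blue 2·24=48, Irby→Blue 5·21=105, Holm→Blue 5·8=40, Sutton→Blue 3·15=45, Elton→Amber 5·22=110. Service 452; fixed 332; total 784.
{Blue}: Tring→Blue 12·12=144, Dover→Blue 4·20=80, York→Blue 2·24=48, Irby→Blue 5·21=105, Holm→Blue 5·8=40, Sutton→Blue 3·15=45, Elton→Blue 10·22=220. Service 682; fixed 127; total 809.
{Blue, Green}: service 490 + fixed 434 = 924
{Red, Blue, Green, Amber}: Tring→Amber 2·12=24, Dover→Blue 4·20=80, York→Blue 2·24=48, Irby→Blue 5·21=105, Holm→Blue 5·8=40, Sutton→Blue 3·15=45, Elton→Green 4·22=88. Service 430; fixed 815; total 1245.
(All 15 nonempty subsets were checked; Blue and Amber is lowest.)

Open Blue and Amber; minimum total cost 784.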